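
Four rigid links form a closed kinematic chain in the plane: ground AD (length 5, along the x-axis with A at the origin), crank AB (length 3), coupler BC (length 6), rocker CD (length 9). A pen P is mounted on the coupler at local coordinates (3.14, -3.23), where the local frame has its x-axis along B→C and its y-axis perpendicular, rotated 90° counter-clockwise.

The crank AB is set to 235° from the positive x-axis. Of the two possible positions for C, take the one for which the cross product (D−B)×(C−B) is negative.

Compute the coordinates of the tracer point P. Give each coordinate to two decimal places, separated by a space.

-3.38 -6.65

A=(0,0), D=(5.00,0)
B = A + 3.00·(cos235°, sin235°) = (-1.7207, -2.4575)
|BD| = 7.1559
circle(B,6.00) ∩ circle(D,9.00): a=0.4337, h=5.9843
  candidates: C₊=(-3.3685,3.3118) cross=42.823; C₋=(0.7417,-7.9289) cross=-42.823
  mode - wants cross < 0 → take C=(0.7417,-7.9289) (cross=-42.823)
ex = (C−B)/|BC| = (0.4104,-0.9119); ey = (0.9119,0.4104)
P = B + 3.14·ex + -3.23·ey = (-3.3775,-6.6464)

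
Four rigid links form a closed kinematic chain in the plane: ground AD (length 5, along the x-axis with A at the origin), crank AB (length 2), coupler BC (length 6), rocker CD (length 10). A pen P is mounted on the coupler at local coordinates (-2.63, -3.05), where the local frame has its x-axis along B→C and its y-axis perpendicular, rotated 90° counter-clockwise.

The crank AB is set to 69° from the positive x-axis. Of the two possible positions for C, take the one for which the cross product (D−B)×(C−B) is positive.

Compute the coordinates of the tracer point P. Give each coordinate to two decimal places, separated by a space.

A=(0,0), D=(5.00,0)
B = A + 2.00·(cos69°, sin69°) = (0.7167, 1.8672)
|BD| = 4.6725
circle(B,6.00) ∩ circle(D,10.00): a=-4.5123, h=3.9547
  candidates: C₊=(-1.8393,7.2955) cross=18.478; C₋=(-4.9999,0.0450) cross=-18.478
  mode + wants cross > 0 → take C=(-1.8393,7.2955) (cross=18.478)
ex = (C−B)/|BC| = (-0.4260,0.9047); ey = (-0.9047,-0.4260)
P = B + -2.63·ex + -3.05·ey = (4.5965,0.7871)

4.60 0.79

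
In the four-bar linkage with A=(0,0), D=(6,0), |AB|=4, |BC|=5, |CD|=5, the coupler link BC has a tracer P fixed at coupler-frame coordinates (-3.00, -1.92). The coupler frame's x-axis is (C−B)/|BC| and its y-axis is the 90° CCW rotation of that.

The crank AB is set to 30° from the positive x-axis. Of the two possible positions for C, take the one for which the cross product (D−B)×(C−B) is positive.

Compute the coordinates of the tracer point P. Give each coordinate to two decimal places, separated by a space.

1.99 -1.24

A=(0,0), D=(6.00,0)
B = A + 4.00·(cos30°, sin30°) = (3.4641, 2.0000)
|BD| = 3.2297
circle(B,5.00) ∩ circle(D,5.00): a=1.6148, h=4.7321
  candidates: C₊=(7.6624,4.7155) cross=15.283; C₋=(1.8017,-2.7155) cross=-15.283
  mode + wants cross > 0 → take C=(7.6624,4.7155) (cross=15.283)
ex = (C−B)/|BC| = (0.8397,0.5431); ey = (-0.5431,0.8397)
P = B + -3.00·ex + -1.92·ey = (1.9879,-1.2415)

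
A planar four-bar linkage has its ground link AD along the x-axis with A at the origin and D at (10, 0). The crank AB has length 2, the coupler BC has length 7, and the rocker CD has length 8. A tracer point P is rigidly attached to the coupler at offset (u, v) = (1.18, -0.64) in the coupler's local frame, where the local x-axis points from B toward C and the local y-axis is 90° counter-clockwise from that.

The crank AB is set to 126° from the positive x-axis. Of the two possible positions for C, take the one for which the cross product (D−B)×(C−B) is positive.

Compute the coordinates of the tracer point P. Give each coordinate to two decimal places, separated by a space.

A=(0,0), D=(10.00,0)
B = A + 2.00·(cos126°, sin126°) = (-1.1756, 1.6180)
|BD| = 11.2921
circle(B,7.00) ∩ circle(D,8.00): a=4.9819, h=4.9174
  candidates: C₊=(4.4595,5.7709) cross=55.528; C₋=(3.0503,-3.9625) cross=-55.528
  mode + wants cross > 0 → take C=(4.4595,5.7709) (cross=55.528)
ex = (C−B)/|BC| = (0.8050,0.5933); ey = (-0.5933,0.8050)
P = B + 1.18·ex + -0.64·ey = (0.1540,1.8029)

0.15 1.80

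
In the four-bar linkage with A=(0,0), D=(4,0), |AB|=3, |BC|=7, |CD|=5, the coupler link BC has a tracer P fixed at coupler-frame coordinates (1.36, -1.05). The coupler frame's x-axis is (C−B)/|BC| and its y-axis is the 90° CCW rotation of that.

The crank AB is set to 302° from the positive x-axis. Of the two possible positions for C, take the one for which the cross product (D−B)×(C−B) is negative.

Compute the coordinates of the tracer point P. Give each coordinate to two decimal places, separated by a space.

A=(0,0), D=(4.00,0)
B = A + 3.00·(cos302°, sin302°) = (1.5898, -2.5441)
|BD| = 3.5046
circle(B,7.00) ∩ circle(D,5.00): a=5.1764, h=4.7122
  candidates: C₊=(1.7289,4.4545) cross=16.514; C₋=(8.5706,-2.0271) cross=-16.514
  mode - wants cross < 0 → take C=(8.5706,-2.0271) (cross=-16.514)
ex = (C−B)/|BC| = (0.9973,0.0739); ey = (-0.0739,0.9973)
P = B + 1.36·ex + -1.05·ey = (3.0236,-3.4908)

3.02 -3.49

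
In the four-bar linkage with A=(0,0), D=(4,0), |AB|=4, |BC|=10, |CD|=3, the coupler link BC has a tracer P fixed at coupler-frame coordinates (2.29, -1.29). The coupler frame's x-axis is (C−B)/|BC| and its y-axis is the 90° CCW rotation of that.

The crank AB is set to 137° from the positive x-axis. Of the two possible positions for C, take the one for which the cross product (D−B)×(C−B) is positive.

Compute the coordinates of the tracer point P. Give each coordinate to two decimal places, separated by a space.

-0.93 1.02

A=(0,0), D=(4.00,0)
B = A + 4.00·(cos137°, sin137°) = (-2.9254, 2.7280)
|BD| = 7.4433
circle(B,10.00) ∩ circle(D,3.00): a=9.8345, h=1.8117
  candidates: C₊=(6.8888,0.8093) cross=13.485; C₋=(5.5608,-2.5620) cross=-13.485
  mode + wants cross > 0 → take C=(6.8888,0.8093) (cross=13.485)
ex = (C−B)/|BC| = (0.9814,-0.1919); ey = (0.1919,0.9814)
P = B + 2.29·ex + -1.29·ey = (-0.9255,1.0226)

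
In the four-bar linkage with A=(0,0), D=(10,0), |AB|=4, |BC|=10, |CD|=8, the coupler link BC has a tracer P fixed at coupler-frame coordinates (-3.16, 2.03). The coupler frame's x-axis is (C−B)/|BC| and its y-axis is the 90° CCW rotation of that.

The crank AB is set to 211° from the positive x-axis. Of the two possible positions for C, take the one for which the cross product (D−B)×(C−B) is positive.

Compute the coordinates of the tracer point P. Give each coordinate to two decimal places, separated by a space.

A=(0,0), D=(10.00,0)
B = A + 4.00·(cos211°, sin211°) = (-3.4287, -2.0602)
|BD| = 13.5858
circle(B,10.00) ∩ circle(D,8.00): a=8.1178, h=5.8396
  candidates: C₊=(3.7097,4.9429) cross=79.336; C₋=(5.4808,-6.6013) cross=-79.336
  mode + wants cross > 0 → take C=(3.7097,4.9429) (cross=79.336)
ex = (C−B)/|BC| = (0.7138,0.7003); ey = (-0.7003,0.7138)
P = B + -3.16·ex + 2.03·ey = (-7.1060,-2.8240)

-7.11 -2.82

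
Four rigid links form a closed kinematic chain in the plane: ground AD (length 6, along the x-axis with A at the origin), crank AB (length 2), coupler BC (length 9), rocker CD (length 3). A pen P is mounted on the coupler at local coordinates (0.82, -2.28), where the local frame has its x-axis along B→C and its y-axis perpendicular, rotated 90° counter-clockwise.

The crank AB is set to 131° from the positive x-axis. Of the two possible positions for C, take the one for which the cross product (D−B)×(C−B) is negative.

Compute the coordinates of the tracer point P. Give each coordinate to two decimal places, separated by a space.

-1.73 -0.88

A=(0,0), D=(6.00,0)
B = A + 2.00·(cos131°, sin131°) = (-1.3121, 1.5094)
|BD| = 7.4663
circle(B,9.00) ∩ circle(D,3.00): a=8.5548, h=2.7955
  candidates: C₊=(7.6312,2.5178) cross=20.872; C₋=(6.5009,-2.9579) cross=-20.872
  mode - wants cross < 0 → take C=(6.5009,-2.9579) (cross=-20.872)
ex = (C−B)/|BC| = (0.8681,-0.4964); ey = (0.4964,0.8681)
P = B + 0.82·ex + -2.28·ey = (-1.7320,-0.8769)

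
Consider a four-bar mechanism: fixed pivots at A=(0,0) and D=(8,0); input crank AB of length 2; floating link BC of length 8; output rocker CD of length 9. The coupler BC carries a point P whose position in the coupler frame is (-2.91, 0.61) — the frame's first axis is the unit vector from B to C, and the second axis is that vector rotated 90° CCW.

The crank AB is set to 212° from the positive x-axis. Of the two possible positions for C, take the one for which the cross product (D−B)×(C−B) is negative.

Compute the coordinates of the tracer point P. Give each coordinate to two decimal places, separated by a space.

A=(0,0), D=(8.00,0)
B = A + 2.00·(cos212°, sin212°) = (-1.6961, -1.0598)
|BD| = 9.7538
circle(B,8.00) ∩ circle(D,9.00): a=4.0055, h=6.9250
  candidates: C₊=(1.5332,6.2594) cross=67.546; C₋=(3.0381,-7.5086) cross=-67.546
  mode - wants cross < 0 → take C=(3.0381,-7.5086) (cross=-67.546)
ex = (C−B)/|BC| = (0.5918,-0.8061); ey = (0.8061,0.5918)
P = B + -2.91·ex + 0.61·ey = (-2.9264,1.6469)

-2.93 1.65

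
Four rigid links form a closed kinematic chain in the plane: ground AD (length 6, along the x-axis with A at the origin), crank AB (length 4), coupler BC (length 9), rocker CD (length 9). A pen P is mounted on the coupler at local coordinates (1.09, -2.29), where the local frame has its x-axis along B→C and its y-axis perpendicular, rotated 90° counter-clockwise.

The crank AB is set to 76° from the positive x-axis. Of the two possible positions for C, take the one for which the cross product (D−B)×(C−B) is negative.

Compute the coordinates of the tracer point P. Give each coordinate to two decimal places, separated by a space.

A=(0,0), D=(6.00,0)
B = A + 4.00·(cos76°, sin76°) = (0.9677, 3.8812)
|BD| = 6.3551
circle(B,9.00) ∩ circle(D,9.00): a=3.1776, h=8.4204
  candidates: C₊=(8.6263,8.6083) cross=53.513; C₋=(-1.6586,-4.7271) cross=-53.513
  mode - wants cross < 0 → take C=(-1.6586,-4.7271) (cross=-53.513)
ex = (C−B)/|BC| = (-0.2918,-0.9565); ey = (0.9565,-0.2918)
P = B + 1.09·ex + -2.29·ey = (-1.5407,3.5069)

-1.54 3.51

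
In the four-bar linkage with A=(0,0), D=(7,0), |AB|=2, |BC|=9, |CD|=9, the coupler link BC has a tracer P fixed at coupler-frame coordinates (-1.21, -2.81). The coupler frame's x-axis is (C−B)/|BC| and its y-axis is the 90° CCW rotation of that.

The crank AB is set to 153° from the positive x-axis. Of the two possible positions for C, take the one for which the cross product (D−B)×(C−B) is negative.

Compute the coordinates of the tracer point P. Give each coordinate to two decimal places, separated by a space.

A=(0,0), D=(7.00,0)
B = A + 2.00·(cos153°, sin153°) = (-1.7820, 0.9080)
|BD| = 8.8288
circle(B,9.00) ∩ circle(D,9.00): a=4.4144, h=7.8430
  candidates: C₊=(3.4156,8.2554) cross=69.245; C₋=(1.8024,-7.3474) cross=-69.245
  mode - wants cross < 0 → take C=(1.8024,-7.3474) (cross=-69.245)
ex = (C−B)/|BC| = (0.3983,-0.9173); ey = (0.9173,0.3983)
P = B + -1.21·ex + -2.81·ey = (-4.8414,0.8987)

-4.84 0.90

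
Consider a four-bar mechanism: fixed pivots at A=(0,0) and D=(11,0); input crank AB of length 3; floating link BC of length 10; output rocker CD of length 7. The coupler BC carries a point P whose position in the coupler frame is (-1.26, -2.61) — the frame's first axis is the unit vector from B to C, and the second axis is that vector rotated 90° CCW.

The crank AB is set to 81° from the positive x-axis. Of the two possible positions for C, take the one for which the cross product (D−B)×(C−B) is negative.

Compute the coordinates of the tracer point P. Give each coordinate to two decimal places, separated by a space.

A=(0,0), D=(11.00,0)
B = A + 3.00·(cos81°, sin81°) = (0.4693, 2.9631)
|BD| = 10.9396
circle(B,10.00) ∩ circle(D,7.00): a=7.8008, h=6.2568
  candidates: C₊=(9.6732,6.8731) cross=68.447; C₋=(6.2838,-5.1728) cross=-68.447
  mode - wants cross < 0 → take C=(6.2838,-5.1728) (cross=-68.447)
ex = (C−B)/|BC| = (0.5814,-0.8136); ey = (0.8136,0.5814)
P = B + -1.26·ex + -2.61·ey = (-2.3868,2.4706)

-2.39 2.47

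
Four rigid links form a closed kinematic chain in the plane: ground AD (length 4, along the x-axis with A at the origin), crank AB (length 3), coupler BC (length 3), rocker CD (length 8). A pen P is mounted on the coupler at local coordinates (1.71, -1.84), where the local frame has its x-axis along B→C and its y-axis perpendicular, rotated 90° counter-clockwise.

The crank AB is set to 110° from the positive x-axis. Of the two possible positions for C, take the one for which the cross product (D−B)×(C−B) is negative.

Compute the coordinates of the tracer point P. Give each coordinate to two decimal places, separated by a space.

-3.29 3.90

A=(0,0), D=(4.00,0)
B = A + 3.00·(cos110°, sin110°) = (-1.0261, 2.8191)
|BD| = 5.7627
circle(B,3.00) ∩ circle(D,8.00): a=-1.8907, h=2.3292
  candidates: C₊=(-1.5357,5.7755) cross=13.422; C₋=(-3.8145,1.7126) cross=-13.422
  mode - wants cross < 0 → take C=(-3.8145,1.7126) (cross=-13.422)
ex = (C−B)/|BC| = (-0.9295,-0.3688); ey = (0.3688,-0.9295)
P = B + 1.71·ex + -1.84·ey = (-3.2942,3.8986)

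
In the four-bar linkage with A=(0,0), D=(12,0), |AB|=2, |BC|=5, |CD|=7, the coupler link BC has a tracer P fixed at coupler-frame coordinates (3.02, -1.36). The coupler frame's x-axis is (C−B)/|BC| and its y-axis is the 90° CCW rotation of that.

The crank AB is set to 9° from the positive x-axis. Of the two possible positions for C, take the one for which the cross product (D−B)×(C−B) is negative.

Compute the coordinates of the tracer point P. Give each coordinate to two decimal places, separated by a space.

3.31 -2.72

A=(0,0), D=(12.00,0)
B = A + 2.00·(cos9°, sin9°) = (1.9754, 0.3129)
|BD| = 10.0295
circle(B,5.00) ∩ circle(D,7.00): a=3.8183, h=3.2281
  candidates: C₊=(5.8925,3.4203) cross=32.376; C₋=(5.6911,-3.0328) cross=-32.376
  mode - wants cross < 0 → take C=(5.6911,-3.0328) (cross=-32.376)
ex = (C−B)/|BC| = (0.7431,-0.6691); ey = (0.6691,0.7431)
P = B + 3.02·ex + -1.36·ey = (3.3097,-2.7186)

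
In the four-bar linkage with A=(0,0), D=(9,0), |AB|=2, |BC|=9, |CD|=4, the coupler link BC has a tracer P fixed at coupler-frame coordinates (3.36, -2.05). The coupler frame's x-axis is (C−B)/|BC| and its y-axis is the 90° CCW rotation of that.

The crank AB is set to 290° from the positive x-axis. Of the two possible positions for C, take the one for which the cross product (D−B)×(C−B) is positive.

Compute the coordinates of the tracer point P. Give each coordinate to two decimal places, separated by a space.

4.59 -1.36

A=(0,0), D=(9.00,0)
B = A + 2.00·(cos290°, sin290°) = (0.6840, -1.8794)
|BD| = 8.5257
circle(B,9.00) ∩ circle(D,4.00): a=8.0749, h=3.9745
  candidates: C₊=(7.6841,3.7774) cross=33.885; C₋=(9.4364,-3.9761) cross=-33.885
  mode + wants cross > 0 → take C=(7.6841,3.7774) (cross=33.885)
ex = (C−B)/|BC| = (0.7778,0.6285); ey = (-0.6285,0.7778)
P = B + 3.36·ex + -2.05·ey = (4.5859,-1.3620)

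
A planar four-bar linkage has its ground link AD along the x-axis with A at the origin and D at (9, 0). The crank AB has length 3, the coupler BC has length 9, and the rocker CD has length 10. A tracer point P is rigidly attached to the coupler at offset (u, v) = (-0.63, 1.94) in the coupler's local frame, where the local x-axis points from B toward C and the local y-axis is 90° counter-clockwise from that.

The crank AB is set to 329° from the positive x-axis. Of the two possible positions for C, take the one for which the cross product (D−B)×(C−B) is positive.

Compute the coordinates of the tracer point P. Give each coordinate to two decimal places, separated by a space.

A=(0,0), D=(9.00,0)
B = A + 3.00·(cos329°, sin329°) = (2.5715, -1.5451)
|BD| = 6.6116
circle(B,9.00) ∩ circle(D,10.00): a=1.8689, h=8.8038
  candidates: C₊=(2.3312,7.4517) cross=58.207; C₋=(6.4461,-9.6684) cross=-58.207
  mode + wants cross > 0 → take C=(2.3312,7.4517) (cross=58.207)
ex = (C−B)/|BC| = (-0.0267,0.9996); ey = (-0.9996,-0.0267)
P = B + -0.63·ex + 1.94·ey = (0.6490,-2.2267)

0.65 -2.23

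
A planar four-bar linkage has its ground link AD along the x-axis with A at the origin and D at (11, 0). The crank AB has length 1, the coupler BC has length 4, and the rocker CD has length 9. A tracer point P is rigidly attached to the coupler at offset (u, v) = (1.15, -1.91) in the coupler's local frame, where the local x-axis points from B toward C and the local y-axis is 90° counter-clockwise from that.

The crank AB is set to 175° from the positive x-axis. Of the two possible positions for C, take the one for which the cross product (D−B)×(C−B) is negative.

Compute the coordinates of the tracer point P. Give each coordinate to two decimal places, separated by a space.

A=(0,0), D=(11.00,0)
B = A + 1.00·(cos175°, sin175°) = (-0.9962, 0.0872)
|BD| = 11.9965
circle(B,4.00) ∩ circle(D,9.00): a=3.2891, h=2.2763
  candidates: C₊=(2.3094,2.3395) cross=27.308; C₋=(2.2763,-2.2130) cross=-27.308
  mode - wants cross < 0 → take C=(2.2763,-2.2130) (cross=-27.308)
ex = (C−B)/|BC| = (0.8181,-0.5750); ey = (0.5750,0.8181)
P = B + 1.15·ex + -1.91·ey = (-1.1537,-2.1368)

-1.15 -2.14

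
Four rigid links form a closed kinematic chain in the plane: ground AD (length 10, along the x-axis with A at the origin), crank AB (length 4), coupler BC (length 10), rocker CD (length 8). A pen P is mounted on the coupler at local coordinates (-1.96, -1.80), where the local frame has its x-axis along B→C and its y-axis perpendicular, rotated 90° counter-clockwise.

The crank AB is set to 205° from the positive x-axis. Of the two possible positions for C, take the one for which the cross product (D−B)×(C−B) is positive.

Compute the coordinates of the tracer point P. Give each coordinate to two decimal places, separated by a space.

-3.87 -4.34

A=(0,0), D=(10.00,0)
B = A + 4.00·(cos205°, sin205°) = (-3.6252, -1.6905)
|BD| = 13.7297
circle(B,10.00) ∩ circle(D,8.00): a=8.1759, h=5.7580
  candidates: C₊=(3.7795,5.0304) cross=79.056; C₋=(5.1974,-6.3980) cross=-79.056
  mode + wants cross > 0 → take C=(3.7795,5.0304) (cross=79.056)
ex = (C−B)/|BC| = (0.7405,0.6721); ey = (-0.6721,0.7405)
P = B + -1.96·ex + -1.80·ey = (-3.8668,-4.3406)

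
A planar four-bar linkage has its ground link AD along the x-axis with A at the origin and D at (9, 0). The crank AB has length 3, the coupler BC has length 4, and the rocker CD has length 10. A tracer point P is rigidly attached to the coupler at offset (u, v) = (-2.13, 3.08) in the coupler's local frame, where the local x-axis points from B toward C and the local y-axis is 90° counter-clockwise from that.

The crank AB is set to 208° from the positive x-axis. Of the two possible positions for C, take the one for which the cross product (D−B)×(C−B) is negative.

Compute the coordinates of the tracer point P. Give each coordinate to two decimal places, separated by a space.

-1.77 2.23

A=(0,0), D=(9.00,0)
B = A + 3.00·(cos208°, sin208°) = (-2.6488, -1.4084)
|BD| = 11.7337
circle(B,4.00) ∩ circle(D,10.00): a=2.2874, h=3.2814
  candidates: C₊=(-0.7719,2.1239) cross=38.503; C₋=(0.0159,-4.3916) cross=-38.503
  mode - wants cross < 0 → take C=(0.0159,-4.3916) (cross=-38.503)
ex = (C−B)/|BC| = (0.6662,-0.7458); ey = (0.7458,0.6662)
P = B + -2.13·ex + 3.08·ey = (-1.7708,2.2320)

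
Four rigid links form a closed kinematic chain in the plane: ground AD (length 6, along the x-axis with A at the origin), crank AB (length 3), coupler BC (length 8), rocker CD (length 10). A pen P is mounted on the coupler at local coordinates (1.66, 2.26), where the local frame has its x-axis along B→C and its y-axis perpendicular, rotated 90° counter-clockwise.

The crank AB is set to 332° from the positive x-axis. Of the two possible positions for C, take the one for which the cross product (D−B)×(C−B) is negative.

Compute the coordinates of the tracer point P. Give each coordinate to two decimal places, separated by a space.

A=(0,0), D=(6.00,0)
B = A + 3.00·(cos332°, sin332°) = (2.6488, -1.4084)
|BD| = 3.6351
circle(B,8.00) ∩ circle(D,10.00): a=-3.1342, h=7.3605
  candidates: C₊=(-3.0924,4.1628) cross=26.756; C₋=(2.6113,-9.4083) cross=-26.756
  mode - wants cross < 0 → take C=(2.6113,-9.4083) (cross=-26.756)
ex = (C−B)/|BC| = (-0.0047,-1.0000); ey = (1.0000,-0.0047)
P = B + 1.66·ex + 2.26·ey = (4.9010,-3.0790)

4.90 -3.08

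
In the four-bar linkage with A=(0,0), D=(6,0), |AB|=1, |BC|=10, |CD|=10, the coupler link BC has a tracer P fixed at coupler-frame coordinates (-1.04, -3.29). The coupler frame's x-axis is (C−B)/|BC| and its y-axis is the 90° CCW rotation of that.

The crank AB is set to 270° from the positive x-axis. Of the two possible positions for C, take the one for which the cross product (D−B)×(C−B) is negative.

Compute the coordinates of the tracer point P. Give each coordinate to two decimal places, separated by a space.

A=(0,0), D=(6.00,0)
B = A + 1.00·(cos270°, sin270°) = (-0.0000, -1.0000)
|BD| = 6.0828
circle(B,10.00) ∩ circle(D,10.00): a=3.0414, h=9.5263
  candidates: C₊=(1.4339,8.8967) cross=57.946; C₋=(4.5661,-9.8967) cross=-57.946
  mode - wants cross < 0 → take C=(4.5661,-9.8967) (cross=-57.946)
ex = (C−B)/|BC| = (0.4566,-0.8897); ey = (0.8897,0.4566)
P = B + -1.04·ex + -3.29·ey = (-3.4019,-1.5770)

-3.40 -1.58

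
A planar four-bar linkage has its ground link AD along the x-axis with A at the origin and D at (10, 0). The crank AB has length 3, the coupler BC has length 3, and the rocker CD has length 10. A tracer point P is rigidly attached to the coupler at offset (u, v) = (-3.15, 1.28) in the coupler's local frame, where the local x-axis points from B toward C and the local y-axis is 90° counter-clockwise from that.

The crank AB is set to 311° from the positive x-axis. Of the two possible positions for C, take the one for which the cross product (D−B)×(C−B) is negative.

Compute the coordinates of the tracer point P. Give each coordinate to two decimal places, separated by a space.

3.75 0.63

A=(0,0), D=(10.00,0)
B = A + 3.00·(cos311°, sin311°) = (1.9682, -2.2641)
|BD| = 8.3448
circle(B,3.00) ∩ circle(D,10.00): a=-1.2800, h=2.7132
  candidates: C₊=(0.0000,0.0000) cross=22.641; C₋=(1.4723,-5.2229) cross=-22.641
  mode - wants cross < 0 → take C=(1.4723,-5.2229) (cross=-22.641)
ex = (C−B)/|BC| = (-0.1653,-0.9862); ey = (0.9862,-0.1653)
P = B + -3.15·ex + 1.28·ey = (3.7512,0.6310)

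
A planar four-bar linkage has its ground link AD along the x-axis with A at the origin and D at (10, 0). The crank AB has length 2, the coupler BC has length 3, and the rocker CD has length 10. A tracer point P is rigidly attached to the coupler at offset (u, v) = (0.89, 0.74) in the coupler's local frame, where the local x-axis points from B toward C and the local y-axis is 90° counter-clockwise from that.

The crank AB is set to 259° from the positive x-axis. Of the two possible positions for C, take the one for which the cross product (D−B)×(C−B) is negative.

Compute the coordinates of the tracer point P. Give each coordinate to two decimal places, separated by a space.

0.70 -2.37

A=(0,0), D=(10.00,0)
B = A + 2.00·(cos259°, sin259°) = (-0.3816, -1.9633)
|BD| = 10.5656
circle(B,3.00) ∩ circle(D,10.00): a=0.9764, h=2.8367
  candidates: C₊=(0.0507,1.0054) cross=29.971; C₋=(1.1049,-4.5691) cross=-29.971
  mode - wants cross < 0 → take C=(1.1049,-4.5691) (cross=-29.971)
ex = (C−B)/|BC| = (0.4955,-0.8686); ey = (0.8686,0.4955)
P = B + 0.89·ex + 0.74·ey = (0.7021,-2.3697)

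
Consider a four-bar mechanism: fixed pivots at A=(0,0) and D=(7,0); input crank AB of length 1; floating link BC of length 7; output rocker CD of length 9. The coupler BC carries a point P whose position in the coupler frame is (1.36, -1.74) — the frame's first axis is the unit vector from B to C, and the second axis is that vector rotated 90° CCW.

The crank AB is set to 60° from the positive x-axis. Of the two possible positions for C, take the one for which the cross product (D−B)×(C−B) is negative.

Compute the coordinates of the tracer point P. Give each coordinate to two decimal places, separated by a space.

A=(0,0), D=(7.00,0)
B = A + 1.00·(cos60°, sin60°) = (0.5000, 0.8660)
|BD| = 6.5574
circle(B,7.00) ∩ circle(D,9.00): a=0.8387, h=6.9496
  candidates: C₊=(2.2492,7.6440) cross=45.571; C₋=(0.4136,-6.1334) cross=-45.571
  mode - wants cross < 0 → take C=(0.4136,-6.1334) (cross=-45.571)
ex = (C−B)/|BC| = (-0.0123,-0.9999); ey = (0.9999,-0.0123)
P = B + 1.36·ex + -1.74·ey = (-1.2567,-0.4724)

-1.26 -0.47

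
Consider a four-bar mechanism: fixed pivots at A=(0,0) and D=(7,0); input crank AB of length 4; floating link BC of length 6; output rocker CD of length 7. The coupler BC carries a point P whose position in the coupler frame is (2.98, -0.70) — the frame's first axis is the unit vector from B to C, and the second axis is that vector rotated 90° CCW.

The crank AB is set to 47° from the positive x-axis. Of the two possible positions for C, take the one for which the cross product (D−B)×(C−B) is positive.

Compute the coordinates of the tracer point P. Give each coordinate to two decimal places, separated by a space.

5.39 4.43

A=(0,0), D=(7.00,0)
B = A + 4.00·(cos47°, sin47°) = (2.7280, 2.9254)
|BD| = 5.1777
circle(B,6.00) ∩ circle(D,7.00): a=1.3334, h=5.8500
  candidates: C₊=(7.1335,6.9987) cross=30.289; C₋=(0.5229,-2.6547) cross=-30.289
  mode + wants cross > 0 → take C=(7.1335,6.9987) (cross=30.289)
ex = (C−B)/|BC| = (0.7342,0.6789); ey = (-0.6789,0.7342)
P = B + 2.98·ex + -0.70·ey = (5.3913,4.4345)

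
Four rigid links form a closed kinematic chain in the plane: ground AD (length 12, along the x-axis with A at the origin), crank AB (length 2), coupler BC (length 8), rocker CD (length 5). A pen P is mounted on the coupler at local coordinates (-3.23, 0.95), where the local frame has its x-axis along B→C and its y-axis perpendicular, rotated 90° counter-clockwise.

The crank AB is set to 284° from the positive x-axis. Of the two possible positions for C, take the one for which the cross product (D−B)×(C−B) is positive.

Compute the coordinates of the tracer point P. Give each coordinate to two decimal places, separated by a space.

A=(0,0), D=(12.00,0)
B = A + 2.00·(cos284°, sin284°) = (0.4838, -1.9406)
|BD| = 11.6785
circle(B,8.00) ∩ circle(D,5.00): a=7.5090, h=2.7595
  candidates: C₊=(7.4299,2.0283) cross=32.227; C₋=(8.3470,-3.4140) cross=-32.227
  mode + wants cross > 0 → take C=(7.4299,2.0283) (cross=32.227)
ex = (C−B)/|BC| = (0.8683,0.4961); ey = (-0.4961,0.8683)
P = B + -3.23·ex + 0.95·ey = (-2.7919,-2.7182)

-2.79 -2.72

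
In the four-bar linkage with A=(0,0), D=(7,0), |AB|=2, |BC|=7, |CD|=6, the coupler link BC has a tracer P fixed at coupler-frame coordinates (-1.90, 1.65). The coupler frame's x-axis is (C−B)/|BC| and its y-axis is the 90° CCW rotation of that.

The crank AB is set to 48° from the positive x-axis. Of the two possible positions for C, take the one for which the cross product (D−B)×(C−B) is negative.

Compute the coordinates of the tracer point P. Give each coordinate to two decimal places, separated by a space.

A=(0,0), D=(7.00,0)
B = A + 2.00·(cos48°, sin48°) = (1.3383, 1.4863)
|BD| = 5.8536
circle(B,7.00) ∩ circle(D,6.00): a=4.0372, h=5.7185
  candidates: C₊=(6.6952,5.9923) cross=33.473; C₋=(3.7912,-5.0699) cross=-33.473
  mode - wants cross < 0 → take C=(3.7912,-5.0699) (cross=-33.473)
ex = (C−B)/|BC| = (0.3504,-0.9366); ey = (0.9366,0.3504)
P = B + -1.90·ex + 1.65·ey = (2.2178,3.8440)

2.22 3.84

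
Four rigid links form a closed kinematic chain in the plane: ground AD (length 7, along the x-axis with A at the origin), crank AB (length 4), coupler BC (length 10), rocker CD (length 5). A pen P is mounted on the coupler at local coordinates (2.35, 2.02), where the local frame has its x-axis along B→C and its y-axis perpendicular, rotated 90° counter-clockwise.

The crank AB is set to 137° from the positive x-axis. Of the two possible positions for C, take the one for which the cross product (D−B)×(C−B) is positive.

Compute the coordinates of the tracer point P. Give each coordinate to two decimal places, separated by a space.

-1.09 5.23

A=(0,0), D=(7.00,0)
B = A + 4.00·(cos137°, sin137°) = (-2.9254, 2.7280)
|BD| = 10.2935
circle(B,10.00) ∩ circle(D,5.00): a=8.7898, h=4.7685
  candidates: C₊=(6.8139,4.9965) cross=49.085; C₋=(4.2863,-4.1995) cross=-49.085
  mode + wants cross > 0 → take C=(6.8139,4.9965) (cross=49.085)
ex = (C−B)/|BC| = (0.9739,0.2269); ey = (-0.2269,0.9739)
P = B + 2.35·ex + 2.02·ey = (-1.0949,5.2284)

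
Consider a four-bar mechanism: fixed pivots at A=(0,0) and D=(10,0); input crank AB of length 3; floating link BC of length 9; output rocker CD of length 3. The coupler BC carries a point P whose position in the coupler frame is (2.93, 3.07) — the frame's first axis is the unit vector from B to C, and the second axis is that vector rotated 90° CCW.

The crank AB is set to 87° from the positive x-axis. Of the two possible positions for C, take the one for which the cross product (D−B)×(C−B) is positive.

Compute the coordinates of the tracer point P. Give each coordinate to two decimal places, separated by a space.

3.13 6.03

A=(0,0), D=(10.00,0)
B = A + 3.00·(cos87°, sin87°) = (0.1570, 2.9959)
|BD| = 10.2888
circle(B,9.00) ∩ circle(D,3.00): a=8.6434, h=2.5085
  candidates: C₊=(9.1562,2.8789) cross=25.809; C₋=(7.6954,-1.9207) cross=-25.809
  mode + wants cross > 0 → take C=(9.1562,2.8789) (cross=25.809)
ex = (C−B)/|BC| = (0.9999,-0.0130); ey = (0.0130,0.9999)
P = B + 2.93·ex + 3.07·ey = (3.1267,6.0275)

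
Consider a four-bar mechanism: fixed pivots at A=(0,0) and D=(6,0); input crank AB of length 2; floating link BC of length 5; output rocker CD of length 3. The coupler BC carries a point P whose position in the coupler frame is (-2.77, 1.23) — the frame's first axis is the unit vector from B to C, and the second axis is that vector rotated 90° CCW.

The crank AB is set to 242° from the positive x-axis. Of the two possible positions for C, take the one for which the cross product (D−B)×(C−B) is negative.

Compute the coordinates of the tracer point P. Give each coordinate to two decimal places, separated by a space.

A=(0,0), D=(6.00,0)
B = A + 2.00·(cos242°, sin242°) = (-0.9389, -1.7659)
|BD| = 7.1601
circle(B,5.00) ∩ circle(D,3.00): a=4.6974, h=1.7131
  candidates: C₊=(3.1908,1.0528) cross=12.266; C₋=(4.0358,-2.2676) cross=-12.266
  mode - wants cross < 0 → take C=(4.0358,-2.2676) (cross=-12.266)
ex = (C−B)/|BC| = (0.9950,-0.1003); ey = (0.1003,0.9950)
P = B + -2.77·ex + 1.23·ey = (-3.5715,-0.2642)

-3.57 -0.26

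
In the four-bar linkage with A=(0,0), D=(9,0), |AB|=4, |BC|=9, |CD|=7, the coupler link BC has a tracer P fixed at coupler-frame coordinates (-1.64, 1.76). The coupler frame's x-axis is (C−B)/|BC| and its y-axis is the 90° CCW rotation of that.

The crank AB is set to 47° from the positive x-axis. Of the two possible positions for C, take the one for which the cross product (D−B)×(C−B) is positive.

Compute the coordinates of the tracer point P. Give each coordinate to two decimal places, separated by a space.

0.50 3.82

A=(0,0), D=(9.00,0)
B = A + 4.00·(cos47°, sin47°) = (2.7280, 2.9254)
|BD| = 6.9207
circle(B,9.00) ∩ circle(D,7.00): a=5.7723, h=6.9051
  candidates: C₊=(10.8780,6.7434) cross=47.788; C₋=(5.0404,-5.7725) cross=-47.788
  mode + wants cross > 0 → take C=(10.8780,6.7434) (cross=47.788)
ex = (C−B)/|BC| = (0.9056,0.4242); ey = (-0.4242,0.9056)
P = B + -1.64·ex + 1.76·ey = (0.4963,3.8235)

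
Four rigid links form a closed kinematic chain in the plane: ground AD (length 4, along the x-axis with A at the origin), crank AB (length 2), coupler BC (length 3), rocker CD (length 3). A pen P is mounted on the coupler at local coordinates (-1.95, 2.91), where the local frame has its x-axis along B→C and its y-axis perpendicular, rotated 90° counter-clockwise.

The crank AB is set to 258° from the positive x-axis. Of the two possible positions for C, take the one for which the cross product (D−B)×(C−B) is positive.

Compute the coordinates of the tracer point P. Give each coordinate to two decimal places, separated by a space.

-3.91 -2.21

A=(0,0), D=(4.00,0)
B = A + 2.00·(cos258°, sin258°) = (-0.4158, -1.9563)
|BD| = 4.8298
circle(B,3.00) ∩ circle(D,3.00): a=2.4149, h=1.7800
  candidates: C₊=(1.0711,0.6493) cross=8.597; C₋=(2.5131,-2.6056) cross=-8.597
  mode + wants cross > 0 → take C=(1.0711,0.6493) (cross=8.597)
ex = (C−B)/|BC| = (0.4956,0.8685); ey = (-0.8685,0.4956)
P = B + -1.95·ex + 2.91·ey = (-3.9097,-2.2076)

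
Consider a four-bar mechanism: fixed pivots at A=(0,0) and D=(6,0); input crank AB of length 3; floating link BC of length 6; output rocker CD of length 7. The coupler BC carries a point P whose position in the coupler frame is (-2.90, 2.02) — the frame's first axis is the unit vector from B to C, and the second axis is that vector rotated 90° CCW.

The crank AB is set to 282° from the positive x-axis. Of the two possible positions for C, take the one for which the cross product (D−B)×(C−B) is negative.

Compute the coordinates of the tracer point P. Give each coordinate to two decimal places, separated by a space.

-0.19 0.51

A=(0,0), D=(6.00,0)
B = A + 3.00·(cos282°, sin282°) = (0.6237, -2.9344)
|BD| = 6.1250
circle(B,6.00) ∩ circle(D,7.00): a=2.0013, h=5.6564
  candidates: C₊=(-0.3296,2.9893) cross=34.645; C₋=(5.0903,-6.9406) cross=-34.645
  mode - wants cross < 0 → take C=(5.0903,-6.9406) (cross=-34.645)
ex = (C−B)/|BC| = (0.7444,-0.6677); ey = (0.6677,0.7444)
P = B + -2.90·ex + 2.02·ey = (-0.1864,0.5056)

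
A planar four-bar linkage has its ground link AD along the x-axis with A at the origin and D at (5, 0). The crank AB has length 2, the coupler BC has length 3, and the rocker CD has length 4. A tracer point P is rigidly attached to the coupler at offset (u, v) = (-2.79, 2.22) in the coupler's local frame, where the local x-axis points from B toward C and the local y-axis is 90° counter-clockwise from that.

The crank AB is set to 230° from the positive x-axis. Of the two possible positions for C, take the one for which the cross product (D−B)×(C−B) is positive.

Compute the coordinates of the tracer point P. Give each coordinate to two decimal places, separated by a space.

A=(0,0), D=(5.00,0)
B = A + 2.00·(cos230°, sin230°) = (-1.2856, -1.5321)
|BD| = 6.4696
circle(B,3.00) ∩ circle(D,4.00): a=2.6938, h=1.3204
  candidates: C₊=(1.0189,0.3887) cross=8.542; C₋=(1.6443,-2.1770) cross=-8.542
  mode + wants cross > 0 → take C=(1.0189,0.3887) (cross=8.542)
ex = (C−B)/|BC| = (0.7682,0.6402); ey = (-0.6402,0.7682)
P = B + -2.79·ex + 2.22·ey = (-4.8501,-1.6131)

-4.85 -1.61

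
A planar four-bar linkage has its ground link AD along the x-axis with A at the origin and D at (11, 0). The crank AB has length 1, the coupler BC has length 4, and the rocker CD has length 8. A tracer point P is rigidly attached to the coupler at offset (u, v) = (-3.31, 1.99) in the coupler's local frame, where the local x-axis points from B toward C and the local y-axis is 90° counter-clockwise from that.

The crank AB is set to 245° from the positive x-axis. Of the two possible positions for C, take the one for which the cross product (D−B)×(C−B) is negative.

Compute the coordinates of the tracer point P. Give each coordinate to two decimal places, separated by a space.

-2.85 2.10

A=(0,0), D=(11.00,0)
B = A + 1.00·(cos245°, sin245°) = (-0.4226, -0.9063)
|BD| = 11.4585
circle(B,4.00) ∩ circle(D,8.00): a=3.6347, h=1.6699
  candidates: C₊=(3.0687,1.0459) cross=19.135; C₋=(3.3328,-2.2835) cross=-19.135
  mode - wants cross < 0 → take C=(3.3328,-2.2835) (cross=-19.135)
ex = (C−B)/|BC| = (0.9389,-0.3443); ey = (0.3443,0.9389)
P = B + -3.31·ex + 1.99·ey = (-2.8451,2.1017)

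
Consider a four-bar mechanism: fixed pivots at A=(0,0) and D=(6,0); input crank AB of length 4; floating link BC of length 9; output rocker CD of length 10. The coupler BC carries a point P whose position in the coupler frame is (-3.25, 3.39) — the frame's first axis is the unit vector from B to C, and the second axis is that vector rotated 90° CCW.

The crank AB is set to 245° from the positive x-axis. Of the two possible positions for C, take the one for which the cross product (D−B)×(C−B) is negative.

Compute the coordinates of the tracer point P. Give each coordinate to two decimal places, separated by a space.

-1.64 1.07

A=(0,0), D=(6.00,0)
B = A + 4.00·(cos245°, sin245°) = (-1.6905, -3.6252)
|BD| = 8.5021
circle(B,9.00) ∩ circle(D,10.00): a=3.1337, h=8.4368
  candidates: C₊=(-2.4533,5.3424) cross=71.731; C₋=(4.7415,-9.9205) cross=-71.731
  mode - wants cross < 0 → take C=(4.7415,-9.9205) (cross=-71.731)
ex = (C−B)/|BC| = (0.7147,-0.6995); ey = (0.6995,0.7147)
P = B + -3.25·ex + 3.39·ey = (-1.6419,1.0708)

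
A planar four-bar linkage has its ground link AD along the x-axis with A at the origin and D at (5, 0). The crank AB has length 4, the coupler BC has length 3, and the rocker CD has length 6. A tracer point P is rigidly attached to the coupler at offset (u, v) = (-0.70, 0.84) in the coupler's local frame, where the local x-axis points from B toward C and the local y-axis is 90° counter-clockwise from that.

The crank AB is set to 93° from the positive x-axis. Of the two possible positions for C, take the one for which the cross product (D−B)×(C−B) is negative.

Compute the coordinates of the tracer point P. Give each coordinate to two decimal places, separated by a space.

0.77 4.48

A=(0,0), D=(5.00,0)
B = A + 4.00·(cos93°, sin93°) = (-0.2093, 3.9945)
|BD| = 6.5646
circle(B,3.00) ∩ circle(D,6.00): a=1.2258, h=2.7381
  candidates: C₊=(2.4295,5.4215) cross=17.975; C₋=(-0.9028,1.0758) cross=-17.975
  mode - wants cross < 0 → take C=(-0.9028,1.0758) (cross=-17.975)
ex = (C−B)/|BC| = (-0.2311,-0.9729); ey = (0.9729,-0.2311)
P = B + -0.70·ex + 0.84·ey = (0.7697,4.4814)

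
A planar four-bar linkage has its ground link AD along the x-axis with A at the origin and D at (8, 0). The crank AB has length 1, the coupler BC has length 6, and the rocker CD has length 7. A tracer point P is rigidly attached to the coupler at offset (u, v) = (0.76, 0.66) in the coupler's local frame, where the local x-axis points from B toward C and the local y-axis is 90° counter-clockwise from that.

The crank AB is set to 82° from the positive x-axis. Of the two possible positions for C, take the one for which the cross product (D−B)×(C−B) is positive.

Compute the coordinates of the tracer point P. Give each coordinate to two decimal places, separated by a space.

A=(0,0), D=(8.00,0)
B = A + 1.00·(cos82°, sin82°) = (0.1392, 0.9903)
|BD| = 7.9230
circle(B,6.00) ∩ circle(D,7.00): a=3.1411, h=5.1121
  candidates: C₊=(3.8946,5.6697) cross=40.503; C₋=(2.6167,-4.4743) cross=-40.503
  mode + wants cross > 0 → take C=(3.8946,5.6697) (cross=40.503)
ex = (C−B)/|BC| = (0.6259,0.7799); ey = (-0.7799,0.6259)
P = B + 0.76·ex + 0.66·ey = (0.1001,1.9961)

0.10 2.00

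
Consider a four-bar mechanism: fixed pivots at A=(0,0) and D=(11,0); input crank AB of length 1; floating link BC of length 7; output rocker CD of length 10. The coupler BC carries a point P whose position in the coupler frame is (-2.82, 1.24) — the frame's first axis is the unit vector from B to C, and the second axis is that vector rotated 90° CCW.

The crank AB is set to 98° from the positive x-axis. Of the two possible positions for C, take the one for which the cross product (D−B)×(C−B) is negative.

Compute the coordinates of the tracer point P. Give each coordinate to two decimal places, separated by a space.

-0.11 4.07

A=(0,0), D=(11.00,0)
B = A + 1.00·(cos98°, sin98°) = (-0.1392, 0.9903)
|BD| = 11.1831
circle(B,7.00) ∩ circle(D,10.00): a=3.3113, h=6.1673
  candidates: C₊=(3.7053,6.8401) cross=68.969; C₋=(2.6130,-5.4460) cross=-68.969
  mode - wants cross < 0 → take C=(2.6130,-5.4460) (cross=-68.969)
ex = (C−B)/|BC| = (0.3932,-0.9195); ey = (0.9195,0.3932)
P = B + -2.82·ex + 1.24·ey = (-0.1078,4.0707)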